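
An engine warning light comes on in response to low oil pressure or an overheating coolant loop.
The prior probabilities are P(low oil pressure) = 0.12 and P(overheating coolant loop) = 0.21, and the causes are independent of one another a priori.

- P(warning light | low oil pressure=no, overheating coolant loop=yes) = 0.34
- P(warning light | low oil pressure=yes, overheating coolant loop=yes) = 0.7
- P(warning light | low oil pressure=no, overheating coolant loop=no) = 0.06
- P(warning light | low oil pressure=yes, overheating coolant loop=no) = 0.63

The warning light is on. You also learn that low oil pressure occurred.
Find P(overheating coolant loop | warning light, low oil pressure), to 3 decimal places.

P(overheating coolant loop | warning light, low oil pressure) ≈ 0.228

By total probability over both values of overheating coolant loop:
  P(warning light | low oil pressure) = 0.63·0.79 + 0.7·0.21
        = 0.497700 + 0.147000 = 0.644700
The terms with overheating coolant loop present sum to 0.147000, so
  P(overheating coolant loop | warning light, low oil pressure) = 0.147000 / 0.644700 ≈ 0.228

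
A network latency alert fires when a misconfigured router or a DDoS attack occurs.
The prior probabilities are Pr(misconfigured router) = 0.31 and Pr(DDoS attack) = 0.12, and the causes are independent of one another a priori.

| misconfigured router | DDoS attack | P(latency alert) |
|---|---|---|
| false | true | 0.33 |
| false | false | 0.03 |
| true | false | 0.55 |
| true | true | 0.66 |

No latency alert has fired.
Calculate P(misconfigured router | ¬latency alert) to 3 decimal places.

P(misconfigured router | ¬latency alert) ≈ 0.174

Weight on misconfigured router=true, given the evidence: 0.122760 + 0.012648 = 0.135408
Denominator P(¬latency alert): 0.97*0.69*0.88 + 0.67*0.69*0.12 + 0.45*0.31*0.88 + 0.34*0.31*0.12 = 0.779868
Posterior = 0.135408 / 0.779868 ≈ 0.174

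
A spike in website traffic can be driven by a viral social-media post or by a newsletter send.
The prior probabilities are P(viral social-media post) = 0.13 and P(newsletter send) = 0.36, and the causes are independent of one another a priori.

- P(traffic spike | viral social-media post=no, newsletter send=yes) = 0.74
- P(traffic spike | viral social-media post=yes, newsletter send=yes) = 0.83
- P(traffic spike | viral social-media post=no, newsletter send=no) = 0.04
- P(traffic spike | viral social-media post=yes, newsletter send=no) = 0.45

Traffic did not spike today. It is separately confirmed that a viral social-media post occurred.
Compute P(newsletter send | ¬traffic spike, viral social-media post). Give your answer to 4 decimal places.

P(¬traffic spike | viral social-media post) = 0.55×0.64 + 0.17×0.36 = 0.352000 + 0.061200 = 0.413200
Restricting to configurations with newsletter send present: 0.17×0.36 = 0.061200.
Hence the posterior is 0.061200/0.413200 ≈ 0.1481.

P(newsletter send | ¬traffic spike, viral social-media post) ≈ 0.1481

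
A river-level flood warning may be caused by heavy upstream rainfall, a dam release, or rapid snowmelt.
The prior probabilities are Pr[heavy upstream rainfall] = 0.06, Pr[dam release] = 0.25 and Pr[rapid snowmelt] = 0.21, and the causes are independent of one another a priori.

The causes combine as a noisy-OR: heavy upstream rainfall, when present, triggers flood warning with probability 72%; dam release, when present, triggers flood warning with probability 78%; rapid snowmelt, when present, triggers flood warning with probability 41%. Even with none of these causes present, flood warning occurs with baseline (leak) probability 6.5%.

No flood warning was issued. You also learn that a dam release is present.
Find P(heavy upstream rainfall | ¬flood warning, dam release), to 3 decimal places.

P(heavy upstream rainfall | ¬flood warning, dam release) ≈ 0.018

Under noisy-OR, P(flood warning | causes) = 1 − (1−0.065)·∏(1−qᵢ) over the active causes.
Sum P(¬flood warning|·) weighted by the priors over the 4 (heavy upstream rainfall, rapid snowmelt) configurations:
  P(¬flood warning | dam release) = 0.2057·0.94·0.79 + 0.121363·0.94·0.21 + 0.057596·0.06·0.79 + 0.033982·0.06·0.21
        = 0.152753 + 0.023957 + 0.002730 + 0.000428 = 0.179868
Keeping only the heavy upstream rainfall-present terms gives 0.003158, so
  P(heavy upstream rainfall | ¬flood warning, dam release) = 0.003158 / 0.179868 ≈ 0.018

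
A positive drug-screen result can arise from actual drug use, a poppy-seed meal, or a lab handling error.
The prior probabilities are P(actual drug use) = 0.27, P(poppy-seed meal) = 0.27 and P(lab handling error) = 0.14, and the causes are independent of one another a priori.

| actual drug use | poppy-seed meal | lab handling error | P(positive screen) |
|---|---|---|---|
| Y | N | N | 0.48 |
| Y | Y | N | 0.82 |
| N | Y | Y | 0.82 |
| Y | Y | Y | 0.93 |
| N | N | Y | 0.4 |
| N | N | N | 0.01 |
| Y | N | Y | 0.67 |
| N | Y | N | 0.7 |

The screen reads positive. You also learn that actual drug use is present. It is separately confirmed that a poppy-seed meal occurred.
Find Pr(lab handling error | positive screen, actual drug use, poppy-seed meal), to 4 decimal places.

P(positive screen | actual drug use, poppy-seed meal) = 0.82×0.86 + 0.93×0.14 = 0.705200 + 0.130200 = 0.835400
Restricting to configurations with lab handling error present: 0.93×0.14 = 0.130200.
P(lab handling error | positive screen, actual drug use, poppy-seed meal) = 0.130200 / 0.835400 ≈ 0.1559

Pr(lab handling error | positive screen, actual drug use, poppy-seed meal) ≈ 0.1559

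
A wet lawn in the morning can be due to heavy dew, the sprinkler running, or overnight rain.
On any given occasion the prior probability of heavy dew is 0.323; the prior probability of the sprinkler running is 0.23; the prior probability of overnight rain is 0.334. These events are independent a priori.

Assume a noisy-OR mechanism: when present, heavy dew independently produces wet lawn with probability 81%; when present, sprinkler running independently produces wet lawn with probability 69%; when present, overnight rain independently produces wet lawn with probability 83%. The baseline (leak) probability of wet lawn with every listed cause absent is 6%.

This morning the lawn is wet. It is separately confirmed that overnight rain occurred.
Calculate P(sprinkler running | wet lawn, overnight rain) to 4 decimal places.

P(sprinkler running | wet lawn, overnight rain) ≈ 0.2460

Under noisy-OR, P(wet lawn | causes) = 1 − (1−0.06)·∏(1−qᵢ) over the active causes.
For the numerator, keep only sprinkler running=true terms: 0.147996 + 0.073591 = 0.221587
Normalizer over all consistent configurations: 0.8402*0.677*0.77 + 0.950462*0.677*0.23 + 0.969638*0.323*0.77 + 0.990588*0.323*0.23 = 0.900734
P(sprinkler running | wet lawn, overnight rain) = 0.221587/0.900734 ≈ 0.2460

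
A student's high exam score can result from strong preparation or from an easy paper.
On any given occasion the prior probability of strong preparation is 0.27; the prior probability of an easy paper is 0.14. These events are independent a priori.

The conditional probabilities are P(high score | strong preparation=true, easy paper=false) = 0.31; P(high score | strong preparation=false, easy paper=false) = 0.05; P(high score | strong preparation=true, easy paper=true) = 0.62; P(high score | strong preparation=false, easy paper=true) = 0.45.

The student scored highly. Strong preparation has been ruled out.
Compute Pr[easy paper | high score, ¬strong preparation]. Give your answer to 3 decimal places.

For the numerator, keep only easy paper=true terms: 0.45*0.14 = 0.063000
The normalizing constant is 0.05*0.86 + 0.45*0.14 = 0.106000
P(easy paper | high score, ¬strong preparation) = 0.063000/0.106000 ≈ 0.594

Pr[easy paper | high score, ¬strong preparation] ≈ 0.594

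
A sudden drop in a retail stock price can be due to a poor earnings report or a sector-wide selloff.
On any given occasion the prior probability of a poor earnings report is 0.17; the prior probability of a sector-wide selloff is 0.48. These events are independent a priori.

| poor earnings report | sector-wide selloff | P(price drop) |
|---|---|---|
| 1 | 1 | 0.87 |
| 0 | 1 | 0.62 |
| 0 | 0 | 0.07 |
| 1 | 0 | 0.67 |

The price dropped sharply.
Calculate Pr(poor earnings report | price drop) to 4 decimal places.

Pr(poor earnings report | price drop) ≈ 0.3196

P(price drop) = 0.07*0.83*0.52 + 0.62*0.83*0.48 + 0.67*0.17*0.52 + 0.87*0.17*0.48 = 0.030212 + 0.247008 + 0.059228 + 0.070992 = 0.407440
Of this, 0.130220 comes from 0.059228 + 0.070992 (the poor earnings report=true cases).
So P(poor earnings report | price drop) = 0.130220/0.407440 ≈ 0.3196.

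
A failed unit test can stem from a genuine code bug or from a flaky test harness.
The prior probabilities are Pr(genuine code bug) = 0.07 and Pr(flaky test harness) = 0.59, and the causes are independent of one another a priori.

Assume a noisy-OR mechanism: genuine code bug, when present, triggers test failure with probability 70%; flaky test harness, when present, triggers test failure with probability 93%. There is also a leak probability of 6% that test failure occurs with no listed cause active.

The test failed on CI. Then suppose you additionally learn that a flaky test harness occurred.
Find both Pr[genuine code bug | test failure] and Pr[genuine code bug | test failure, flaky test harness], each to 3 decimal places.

Under noisy-OR, P(test failure | causes) = 1 − (1−0.06)·∏(1−qᵢ) over the active causes.
By total probability over the 4 (genuine code bug, flaky test harness) configurations:
  P(test failure) = 0.06*0.93*0.41 + 0.9342*0.93*0.59 + 0.718*0.07*0.41 + 0.98026*0.07*0.59
        = 0.022878 + 0.512596 + 0.020607 + 0.040485 = 0.596566
Keeping only the genuine code bug-present terms gives 0.061092, so
  P(genuine code bug | test failure) = 0.061092 / 0.596566 ≈ 0.102

Now also conditioning on flaky test harness=true:
For the numerator, keep only genuine code bug=true terms: 0.98026×0.07 = 0.068618
The normalizing constant is 0.9342×0.93 + 0.98026×0.07 = 0.937424
Posterior = 0.068618 / 0.937424 ≈ 0.073

Pr[genuine code bug | test failure] ≈ 0.102; Pr[genuine code bug | test failure, flaky test harness] ≈ 0.073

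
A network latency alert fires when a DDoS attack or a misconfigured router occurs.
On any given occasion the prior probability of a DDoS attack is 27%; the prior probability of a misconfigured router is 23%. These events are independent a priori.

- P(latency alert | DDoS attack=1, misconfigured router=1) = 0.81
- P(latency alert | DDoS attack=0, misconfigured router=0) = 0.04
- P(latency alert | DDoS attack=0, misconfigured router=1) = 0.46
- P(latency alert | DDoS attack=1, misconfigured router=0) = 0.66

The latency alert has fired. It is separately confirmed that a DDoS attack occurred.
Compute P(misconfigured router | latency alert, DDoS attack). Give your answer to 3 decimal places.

P(misconfigured router | latency alert, DDoS attack) ≈ 0.268

P(latency alert | DDoS attack) = 0.66×0.77 + 0.81×0.23 = 0.508200 + 0.186300 = 0.694500
Restricting to configurations with misconfigured router present: 0.81×0.23 = 0.186300.
Hence the posterior is 0.186300/0.694500 ≈ 0.268.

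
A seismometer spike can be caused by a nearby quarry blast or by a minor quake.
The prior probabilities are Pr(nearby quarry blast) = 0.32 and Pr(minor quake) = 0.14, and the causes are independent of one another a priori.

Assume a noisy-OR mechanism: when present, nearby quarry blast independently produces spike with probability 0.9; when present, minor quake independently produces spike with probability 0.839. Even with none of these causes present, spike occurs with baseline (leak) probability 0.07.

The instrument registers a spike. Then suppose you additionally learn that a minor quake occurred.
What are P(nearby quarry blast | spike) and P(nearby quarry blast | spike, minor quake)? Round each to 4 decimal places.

Under noisy-OR, P(spike | causes) = 1 − (1−0.07)·∏(1−qᵢ) over the active causes.
P(spike) = 0.07×0.68×0.86 + 0.85027×0.68×0.14 + 0.907×0.32×0.86 + 0.985027×0.32×0.14 = 0.040936 + 0.080946 + 0.249606 + 0.044129 = 0.415617
The nearby quarry blast-present share is 0.249606 + 0.044129 = 0.293735.
P(nearby quarry blast | spike) = 0.293735 / 0.415617 ≈ 0.7067

With the extra evidence:
P(spike | minor quake) = 0.85027×0.68 + 0.985027×0.32 = 0.578184 + 0.315209 = 0.893393
The nearby quarry blast-present share is 0.985027×0.32 = 0.315209.
Hence the posterior is 0.315209/0.893393 ≈ 0.3528.

P(nearby quarry blast | spike) ≈ 0.7067; P(nearby quarry blast | spike, minor quake) ≈ 0.3528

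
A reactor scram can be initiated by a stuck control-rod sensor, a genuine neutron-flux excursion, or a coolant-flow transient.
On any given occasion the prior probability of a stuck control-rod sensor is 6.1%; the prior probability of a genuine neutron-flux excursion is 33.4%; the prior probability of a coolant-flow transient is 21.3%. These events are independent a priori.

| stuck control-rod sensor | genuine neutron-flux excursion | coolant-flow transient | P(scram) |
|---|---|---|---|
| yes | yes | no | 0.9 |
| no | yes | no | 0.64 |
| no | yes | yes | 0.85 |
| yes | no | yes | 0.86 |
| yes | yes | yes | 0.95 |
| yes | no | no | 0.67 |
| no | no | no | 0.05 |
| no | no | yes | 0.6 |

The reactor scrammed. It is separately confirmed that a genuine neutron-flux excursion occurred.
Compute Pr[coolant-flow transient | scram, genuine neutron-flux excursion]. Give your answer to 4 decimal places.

Enumerate the 4 (stuck control-rod sensor, coolant-flow transient) configurations and weight by the priors:
  P(scram | genuine neutron-flux excursion) = 0.64×0.939×0.787 + 0.85×0.939×0.213 + 0.9×0.061×0.787 + 0.95×0.061×0.213
        = 0.472956 + 0.170006 + 0.043206 + 0.012343 = 0.698511
The terms with coolant-flow transient present sum to 0.182349, so
  P(coolant-flow transient | scram, genuine neutron-flux excursion) = 0.182349 / 0.698511 ≈ 0.2611

Pr[coolant-flow transient | scram, genuine neutron-flux excursion] ≈ 0.2611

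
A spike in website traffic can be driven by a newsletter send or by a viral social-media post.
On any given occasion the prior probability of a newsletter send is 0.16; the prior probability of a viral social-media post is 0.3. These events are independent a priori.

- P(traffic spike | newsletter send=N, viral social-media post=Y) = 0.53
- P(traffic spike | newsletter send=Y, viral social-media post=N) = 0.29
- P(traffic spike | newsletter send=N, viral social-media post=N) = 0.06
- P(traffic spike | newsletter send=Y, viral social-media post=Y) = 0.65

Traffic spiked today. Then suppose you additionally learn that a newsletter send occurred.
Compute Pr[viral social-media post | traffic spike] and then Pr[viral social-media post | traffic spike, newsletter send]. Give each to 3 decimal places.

Numerator (weight on configurations with viral social-media post): 0.133560 + 0.031200 = 0.164760
The normalizing constant is 0.06×0.84×0.7 + 0.53×0.84×0.3 + 0.29×0.16×0.7 + 0.65×0.16×0.3 = 0.232520
Posterior = 0.164760 / 0.232520 ≈ 0.709

Now also conditioning on newsletter send=true:
P(traffic spike | newsletter send) = 0.29×0.7 + 0.65×0.3 = 0.203000 + 0.195000 = 0.398000
The viral social-media post-present share is 0.65×0.3 = 0.195000.
Hence the posterior is 0.195000/0.398000 ≈ 0.490.
This is intercausal reasoning (explaining away): once newsletter send accounts for the traffic spike, viral social-media post becomes less likely.

Pr[viral social-media post | traffic spike] ≈ 0.709; Pr[viral social-media post | traffic spike, newsletter send] ≈ 0.490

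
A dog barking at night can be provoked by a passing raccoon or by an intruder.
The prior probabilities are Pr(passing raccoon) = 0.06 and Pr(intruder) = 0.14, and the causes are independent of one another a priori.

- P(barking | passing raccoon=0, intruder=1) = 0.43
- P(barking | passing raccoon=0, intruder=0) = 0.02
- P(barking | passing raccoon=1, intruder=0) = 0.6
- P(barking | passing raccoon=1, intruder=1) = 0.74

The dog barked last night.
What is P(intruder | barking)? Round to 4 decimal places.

For the numerator, keep only intruder=true terms: 0.056588 + 0.006216 = 0.062804
The normalizing constant is 0.02*0.94*0.86 + 0.43*0.94*0.14 + 0.6*0.06*0.86 + 0.74*0.06*0.14 = 0.109932
Posterior = 0.062804 / 0.109932 ≈ 0.5713

P(intruder | barking) ≈ 0.5713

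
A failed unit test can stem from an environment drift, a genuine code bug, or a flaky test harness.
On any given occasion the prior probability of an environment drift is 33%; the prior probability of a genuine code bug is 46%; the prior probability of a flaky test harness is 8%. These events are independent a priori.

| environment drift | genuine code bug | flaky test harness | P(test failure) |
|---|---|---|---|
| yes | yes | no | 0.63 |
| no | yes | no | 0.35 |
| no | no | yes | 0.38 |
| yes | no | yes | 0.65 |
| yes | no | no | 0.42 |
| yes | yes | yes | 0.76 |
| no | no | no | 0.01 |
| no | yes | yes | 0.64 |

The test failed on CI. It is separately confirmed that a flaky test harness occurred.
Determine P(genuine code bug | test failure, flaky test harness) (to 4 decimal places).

P(test failure | flaky test harness) = 0.38×0.67×0.54 + 0.64×0.67×0.46 + 0.65×0.33×0.54 + 0.76×0.33×0.46 = 0.137484 + 0.197248 + 0.115830 + 0.115368 = 0.565930
The genuine code bug-present share is 0.197248 + 0.115368 = 0.312616.
Hence the posterior is 0.312616/0.565930 ≈ 0.5524.

P(genuine code bug | test failure, flaky test harness) ≈ 0.5524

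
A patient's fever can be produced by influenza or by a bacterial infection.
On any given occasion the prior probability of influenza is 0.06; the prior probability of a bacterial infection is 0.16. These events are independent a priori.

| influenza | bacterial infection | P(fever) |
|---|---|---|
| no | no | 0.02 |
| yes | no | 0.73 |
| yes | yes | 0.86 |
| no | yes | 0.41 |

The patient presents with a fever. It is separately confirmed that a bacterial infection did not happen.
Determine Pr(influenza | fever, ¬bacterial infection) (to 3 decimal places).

Pr(influenza | fever, ¬bacterial infection) ≈ 0.700

P(fever | ¬bacterial infection) = 0.02·0.94 + 0.73·0.06 = 0.018800 + 0.043800 = 0.062600
Of this, 0.043800 comes from 0.73·0.06 (the influenza=true cases).
Hence the posterior is 0.043800/0.062600 ≈ 0.700.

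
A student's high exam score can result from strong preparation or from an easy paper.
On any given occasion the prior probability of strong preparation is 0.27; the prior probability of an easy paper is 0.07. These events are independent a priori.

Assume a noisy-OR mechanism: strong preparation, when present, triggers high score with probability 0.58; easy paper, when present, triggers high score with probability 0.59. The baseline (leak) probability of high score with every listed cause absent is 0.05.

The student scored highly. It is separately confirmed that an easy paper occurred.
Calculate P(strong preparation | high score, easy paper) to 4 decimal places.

Under noisy-OR, P(high score | causes) = 1 − (1−0.05)·∏(1−qᵢ) over the active causes.
Enumerate both values of strong preparation and weight by the priors:
  P(high score | easy paper) = 0.6105×0.73 + 0.83641×0.27
        = 0.445665 + 0.225831 = 0.671496
Keeping only the strong preparation-present terms gives 0.225831, so
  P(strong preparation | high score, easy paper) = 0.225831 / 0.671496 ≈ 0.3363

P(strong preparation | high score, easy paper) ≈ 0.3363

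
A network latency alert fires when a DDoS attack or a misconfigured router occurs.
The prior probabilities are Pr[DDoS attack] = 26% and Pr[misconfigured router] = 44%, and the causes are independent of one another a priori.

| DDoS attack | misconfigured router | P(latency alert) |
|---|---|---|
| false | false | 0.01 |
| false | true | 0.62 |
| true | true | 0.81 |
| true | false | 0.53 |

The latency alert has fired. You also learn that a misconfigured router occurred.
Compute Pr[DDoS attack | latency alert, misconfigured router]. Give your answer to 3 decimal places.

P(latency alert | misconfigured router) = 0.62×0.74 + 0.81×0.26 = 0.458800 + 0.210600 = 0.669400
Of this, 0.210600 comes from 0.81×0.26 (the DDoS attack=true cases).
So P(DDoS attack | latency alert, misconfigured router) = 0.210600/0.669400 ≈ 0.315.

Pr[DDoS attack | latency alert, misconfigured router] ≈ 0.315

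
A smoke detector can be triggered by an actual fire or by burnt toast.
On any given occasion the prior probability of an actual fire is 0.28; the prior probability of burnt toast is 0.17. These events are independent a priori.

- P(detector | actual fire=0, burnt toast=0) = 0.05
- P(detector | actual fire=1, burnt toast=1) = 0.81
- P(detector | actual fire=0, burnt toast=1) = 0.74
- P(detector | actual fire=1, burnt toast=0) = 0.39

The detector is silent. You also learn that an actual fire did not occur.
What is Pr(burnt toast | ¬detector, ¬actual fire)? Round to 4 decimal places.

P(¬detector | ¬actual fire) = 0.95×0.83 + 0.26×0.17 = 0.788500 + 0.044200 = 0.832700
Of this, 0.044200 comes from 0.26×0.17 (the burnt toast=true cases).
P(burnt toast | ¬detector, ¬actual fire) = 0.044200 / 0.832700 ≈ 0.0531

Pr(burnt toast | ¬detector, ¬actual fire) ≈ 0.0531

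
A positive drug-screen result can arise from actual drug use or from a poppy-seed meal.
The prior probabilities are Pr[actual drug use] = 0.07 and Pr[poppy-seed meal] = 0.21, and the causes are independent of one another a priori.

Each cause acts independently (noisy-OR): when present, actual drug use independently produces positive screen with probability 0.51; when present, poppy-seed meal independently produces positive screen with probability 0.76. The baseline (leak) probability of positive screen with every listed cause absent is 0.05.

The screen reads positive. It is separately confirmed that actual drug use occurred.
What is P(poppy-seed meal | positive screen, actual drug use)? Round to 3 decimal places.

Under noisy-OR, P(positive screen | causes) = 1 − (1−0.05)·∏(1−qᵢ) over the active causes.
P(positive screen | actual drug use) = 0.5345*0.79 + 0.88828*0.21 = 0.422255 + 0.186539 = 0.608794
The poppy-seed meal-present share is 0.88828*0.21 = 0.186539.
So P(poppy-seed meal | positive screen, actual drug use) = 0.186539/0.608794 ≈ 0.306.

P(poppy-seed meal | positive screen, actual drug use) ≈ 0.306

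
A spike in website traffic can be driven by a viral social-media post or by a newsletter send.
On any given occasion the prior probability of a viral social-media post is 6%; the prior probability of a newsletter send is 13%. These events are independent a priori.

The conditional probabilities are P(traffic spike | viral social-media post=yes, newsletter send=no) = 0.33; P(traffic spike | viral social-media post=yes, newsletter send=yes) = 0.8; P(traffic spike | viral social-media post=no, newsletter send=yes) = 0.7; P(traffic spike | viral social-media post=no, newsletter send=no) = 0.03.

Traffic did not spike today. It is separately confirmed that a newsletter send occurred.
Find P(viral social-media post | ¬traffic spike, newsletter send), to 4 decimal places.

P(viral social-media post | ¬traffic spike, newsletter send) ≈ 0.0408

P(¬traffic spike | newsletter send) = 0.3·0.94 + 0.2·0.06 = 0.282000 + 0.012000 = 0.294000
The viral social-media post-present share is 0.2·0.06 = 0.012000.
P(viral social-media post | ¬traffic spike, newsletter send) = 0.012000 / 0.294000 ≈ 0.0408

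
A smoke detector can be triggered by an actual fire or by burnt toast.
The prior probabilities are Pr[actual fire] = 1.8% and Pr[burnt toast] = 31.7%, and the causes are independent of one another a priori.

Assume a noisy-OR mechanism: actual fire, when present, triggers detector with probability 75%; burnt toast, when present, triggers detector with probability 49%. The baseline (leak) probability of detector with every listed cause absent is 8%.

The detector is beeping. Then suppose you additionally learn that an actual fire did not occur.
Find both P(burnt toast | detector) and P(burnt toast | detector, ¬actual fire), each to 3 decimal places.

P(burnt toast | detector) ≈ 0.730; P(burnt toast | detector, ¬actual fire) ≈ 0.755

Under noisy-OR, P(detector | causes) = 1 − (1−0.08)·∏(1−qᵢ) over the active causes.
Weight on burnt toast=true, given the evidence: 0.165235 + 0.005037 = 0.170272
Normalizer over all consistent configurations: 0.08·0.982·0.683 + 0.5308·0.982·0.317 + 0.77·0.018·0.683 + 0.8827·0.018·0.317 = 0.233394
P(burnt toast | detector) = 0.170272/0.233394 ≈ 0.730

Now condition on the additional information:
Enumerate both values of burnt toast and weight by the priors:
  P(detector | ¬actual fire) = 0.08*0.683 + 0.5308*0.317
        = 0.054640 + 0.168264 = 0.222904
Configurations with burnt toast contribute 0.168264, so
  P(burnt toast | detector, ¬actual fire) = 0.168264 / 0.222904 ≈ 0.755
With actual fire excluded, burnt toast must carry more of the explanatory weight for the detector.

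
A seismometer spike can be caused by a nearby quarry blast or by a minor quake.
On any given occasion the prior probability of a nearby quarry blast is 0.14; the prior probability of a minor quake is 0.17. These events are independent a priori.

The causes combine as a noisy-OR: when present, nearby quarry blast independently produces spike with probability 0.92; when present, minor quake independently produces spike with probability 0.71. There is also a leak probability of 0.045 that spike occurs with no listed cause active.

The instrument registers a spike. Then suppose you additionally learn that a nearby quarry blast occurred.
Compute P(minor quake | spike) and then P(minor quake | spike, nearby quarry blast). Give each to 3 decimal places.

Under noisy-OR, P(spike | causes) = 1 − (1−0.045)·∏(1−qᵢ) over the active causes.
By total probability over the 4 (nearby quarry blast, minor quake) configurations:
  P(spike) = 0.045·0.86·0.83 + 0.72305·0.86·0.17 + 0.9236·0.14·0.83 + 0.977844·0.14·0.17
        = 0.032121 + 0.105710 + 0.107322 + 0.023273 = 0.268426
Configurations with minor quake contribute 0.128983, so
  P(minor quake | spike) = 0.128983 / 0.268426 ≈ 0.481

With the extra evidence:
P(spike | nearby quarry blast) = 0.9236×0.83 + 0.977844×0.17 = 0.766588 + 0.166233 = 0.932821
The minor quake-present share is 0.977844×0.17 = 0.166233.
So P(minor quake | spike, nearby quarry blast) = 0.166233/0.932821 ≈ 0.178.

P(minor quake | spike) ≈ 0.481; P(minor quake | spike, nearby quarry blast) ≈ 0.178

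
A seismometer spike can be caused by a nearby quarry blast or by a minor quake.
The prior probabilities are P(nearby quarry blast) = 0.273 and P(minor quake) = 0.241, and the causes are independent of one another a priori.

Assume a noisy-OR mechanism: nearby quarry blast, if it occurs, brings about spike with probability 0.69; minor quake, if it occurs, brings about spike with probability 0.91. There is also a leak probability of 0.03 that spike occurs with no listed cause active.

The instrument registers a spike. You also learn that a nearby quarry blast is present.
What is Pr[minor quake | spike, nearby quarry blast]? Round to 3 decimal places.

Pr[minor quake | spike, nearby quarry blast] ≈ 0.306

Under noisy-OR, P(spike | causes) = 1 − (1−0.03)·∏(1−qᵢ) over the active causes.
Numerator (weight on configurations with minor quake): 0.972937·0.241 = 0.234478
Denominator P(spike | nearby quarry blast): 0.6993·0.759 + 0.972937·0.241 = 0.765247
Posterior = 0.234478 / 0.765247 ≈ 0.306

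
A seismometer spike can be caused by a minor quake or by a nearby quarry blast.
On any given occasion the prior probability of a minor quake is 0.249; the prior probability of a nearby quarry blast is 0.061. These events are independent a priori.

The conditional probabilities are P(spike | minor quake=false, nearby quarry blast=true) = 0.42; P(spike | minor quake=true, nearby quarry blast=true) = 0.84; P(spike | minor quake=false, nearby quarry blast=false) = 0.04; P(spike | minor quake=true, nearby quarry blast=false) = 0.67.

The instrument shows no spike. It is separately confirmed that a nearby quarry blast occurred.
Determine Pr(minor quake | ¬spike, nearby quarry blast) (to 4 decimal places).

By total probability over both values of minor quake:
  P(¬spike | nearby quarry blast) = 0.58×0.751 + 0.16×0.249
        = 0.435580 + 0.039840 = 0.475420
Configurations with minor quake contribute 0.039840, so
  P(minor quake | ¬spike, nearby quarry blast) = 0.039840 / 0.475420 ≈ 0.0838

Pr(minor quake | ¬spike, nearby quarry blast) ≈ 0.0838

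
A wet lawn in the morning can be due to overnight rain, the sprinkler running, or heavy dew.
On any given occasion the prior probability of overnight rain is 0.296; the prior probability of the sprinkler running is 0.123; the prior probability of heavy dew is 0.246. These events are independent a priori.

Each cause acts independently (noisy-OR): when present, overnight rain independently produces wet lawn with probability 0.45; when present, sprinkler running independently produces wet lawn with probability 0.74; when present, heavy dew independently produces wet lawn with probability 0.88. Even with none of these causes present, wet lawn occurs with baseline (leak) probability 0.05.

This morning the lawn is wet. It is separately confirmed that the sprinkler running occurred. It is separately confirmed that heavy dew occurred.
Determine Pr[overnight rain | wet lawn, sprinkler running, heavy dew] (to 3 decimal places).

Under noisy-OR, P(wet lawn | causes) = 1 − (1−0.05)·∏(1−qᵢ) over the active causes.
P(wet lawn | sprinkler running, heavy dew) = 0.97036*0.704 + 0.983698*0.296 = 0.683133 + 0.291175 = 0.974308
Restricting to configurations with overnight rain present: 0.983698*0.296 = 0.291175.
P(overnight rain | wet lawn, sprinkler running, heavy dew) = 0.291175 / 0.974308 ≈ 0.299

Pr[overnight rain | wet lawn, sprinkler running, heavy dew] ≈ 0.299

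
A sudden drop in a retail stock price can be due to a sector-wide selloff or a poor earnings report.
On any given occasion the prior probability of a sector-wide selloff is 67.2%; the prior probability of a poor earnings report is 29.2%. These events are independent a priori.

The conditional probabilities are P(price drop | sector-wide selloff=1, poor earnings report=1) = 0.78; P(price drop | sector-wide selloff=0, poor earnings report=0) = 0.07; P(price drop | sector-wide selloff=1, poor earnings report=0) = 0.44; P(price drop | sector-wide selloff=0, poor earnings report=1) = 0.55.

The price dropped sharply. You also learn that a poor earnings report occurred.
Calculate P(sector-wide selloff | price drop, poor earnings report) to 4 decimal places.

For the numerator, keep only sector-wide selloff=true terms: 0.78×0.672 = 0.524160
The normalizing constant is 0.55×0.328 + 0.78×0.672 = 0.704560
Posterior = 0.524160 / 0.704560 ≈ 0.7440

P(sector-wide selloff | price drop, poor earnings report) ≈ 0.7440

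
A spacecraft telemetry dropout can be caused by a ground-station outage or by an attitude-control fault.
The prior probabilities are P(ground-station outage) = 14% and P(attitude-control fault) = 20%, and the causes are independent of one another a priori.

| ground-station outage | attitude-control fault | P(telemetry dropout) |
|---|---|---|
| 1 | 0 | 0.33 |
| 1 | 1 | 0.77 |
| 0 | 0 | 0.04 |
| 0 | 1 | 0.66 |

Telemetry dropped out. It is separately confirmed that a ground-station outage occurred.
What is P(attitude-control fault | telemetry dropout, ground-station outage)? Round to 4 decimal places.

P(telemetry dropout | ground-station outage) = 0.33×0.8 + 0.77×0.2 = 0.264000 + 0.154000 = 0.418000
Restricting to configurations with attitude-control fault present: 0.77×0.2 = 0.154000.
P(attitude-control fault | telemetry dropout, ground-station outage) = 0.154000 / 0.418000 ≈ 0.3684

P(attitude-control fault | telemetry dropout, ground-station outage) ≈ 0.3684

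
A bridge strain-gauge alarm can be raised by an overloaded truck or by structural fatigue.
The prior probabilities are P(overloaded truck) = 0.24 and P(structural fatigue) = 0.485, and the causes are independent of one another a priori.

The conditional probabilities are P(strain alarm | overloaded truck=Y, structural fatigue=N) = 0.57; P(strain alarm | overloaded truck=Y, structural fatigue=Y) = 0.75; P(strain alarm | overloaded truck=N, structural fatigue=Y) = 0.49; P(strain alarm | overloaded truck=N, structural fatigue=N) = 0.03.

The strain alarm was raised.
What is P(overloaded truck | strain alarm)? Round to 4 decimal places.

P(overloaded truck | strain alarm) ≈ 0.4506

By total probability over the 4 (overloaded truck, structural fatigue) configurations:
  P(strain alarm) = 0.03×0.76×0.515 + 0.49×0.76×0.485 + 0.57×0.24×0.515 + 0.75×0.24×0.485
        = 0.011742 + 0.180614 + 0.070452 + 0.087300 = 0.350108
Keeping only the overloaded truck-present terms gives 0.157752, so
  P(overloaded truck | strain alarm) = 0.157752 / 0.350108 ≈ 0.4506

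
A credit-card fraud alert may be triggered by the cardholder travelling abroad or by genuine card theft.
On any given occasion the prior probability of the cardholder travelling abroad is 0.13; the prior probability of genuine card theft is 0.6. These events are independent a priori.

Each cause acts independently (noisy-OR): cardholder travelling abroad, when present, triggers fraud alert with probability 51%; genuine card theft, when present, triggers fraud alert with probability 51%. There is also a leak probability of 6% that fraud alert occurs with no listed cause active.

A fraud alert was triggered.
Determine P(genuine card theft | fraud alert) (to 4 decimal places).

Under noisy-OR, P(fraud alert | causes) = 1 − (1−0.06)·∏(1−qᵢ) over the active causes.
P(fraud alert) = 0.06·0.87·0.4 + 0.5394·0.87·0.6 + 0.5394·0.13·0.4 + 0.774306·0.13·0.6 = 0.020880 + 0.281567 + 0.028049 + 0.060396 = 0.390892
Restricting to configurations with genuine card theft present: 0.281567 + 0.060396 = 0.341963.
Hence the posterior is 0.341963/0.390892 ≈ 0.8748.

P(genuine card theft | fraud alert) ≈ 0.8748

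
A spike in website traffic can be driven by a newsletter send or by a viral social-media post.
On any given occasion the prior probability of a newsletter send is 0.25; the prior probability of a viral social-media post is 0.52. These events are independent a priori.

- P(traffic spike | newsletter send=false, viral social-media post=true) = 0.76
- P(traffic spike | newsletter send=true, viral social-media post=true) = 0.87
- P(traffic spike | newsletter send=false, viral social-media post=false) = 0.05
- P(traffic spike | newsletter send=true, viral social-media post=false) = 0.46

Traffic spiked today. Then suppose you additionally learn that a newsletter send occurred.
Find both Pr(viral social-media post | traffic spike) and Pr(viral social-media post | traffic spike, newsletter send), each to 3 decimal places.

Weight on viral social-media post=true, given the evidence: 0.296400 + 0.113100 = 0.409500
The normalizing constant is 0.05·0.75·0.48 + 0.76·0.75·0.52 + 0.46·0.25·0.48 + 0.87·0.25·0.52 = 0.482700
Posterior = 0.409500 / 0.482700 ≈ 0.848

Now also conditioning on newsletter send=true:
By total probability over both values of viral social-media post:
  P(traffic spike | newsletter send) = 0.46*0.48 + 0.87*0.52
        = 0.220800 + 0.452400 = 0.673200
Configurations with viral social-media post contribute 0.452400, so
  P(viral social-media post | traffic spike, newsletter send) = 0.452400 / 0.673200 ≈ 0.672
Conditioning on newsletter send lowers the posterior on viral social-media post: the classic explaining-away effect in a common-effect structure.

Pr(viral social-media post | traffic spike) ≈ 0.848; Pr(viral social-media post | traffic spike, newsletter send) ≈ 0.672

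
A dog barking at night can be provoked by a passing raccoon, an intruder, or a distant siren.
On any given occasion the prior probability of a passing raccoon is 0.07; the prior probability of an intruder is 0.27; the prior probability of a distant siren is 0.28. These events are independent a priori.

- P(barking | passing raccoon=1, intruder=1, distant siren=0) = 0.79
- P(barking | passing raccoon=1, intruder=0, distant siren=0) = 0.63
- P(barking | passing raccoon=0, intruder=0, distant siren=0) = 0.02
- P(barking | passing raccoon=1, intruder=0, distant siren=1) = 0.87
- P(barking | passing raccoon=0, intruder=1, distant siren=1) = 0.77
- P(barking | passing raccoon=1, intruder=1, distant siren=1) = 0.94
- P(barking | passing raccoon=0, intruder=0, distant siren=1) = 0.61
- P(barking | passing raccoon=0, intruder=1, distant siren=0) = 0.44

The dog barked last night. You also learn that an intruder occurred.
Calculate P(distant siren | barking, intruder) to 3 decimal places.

P(distant siren | barking, intruder) ≈ 0.396

Weight on distant siren=true, given the evidence: 0.200508 + 0.018424 = 0.218932
The normalizing constant is 0.44·0.93·0.72 + 0.77·0.93·0.28 + 0.79·0.07·0.72 + 0.94·0.07·0.28 = 0.553372
Posterior = 0.218932 / 0.553372 ≈ 0.396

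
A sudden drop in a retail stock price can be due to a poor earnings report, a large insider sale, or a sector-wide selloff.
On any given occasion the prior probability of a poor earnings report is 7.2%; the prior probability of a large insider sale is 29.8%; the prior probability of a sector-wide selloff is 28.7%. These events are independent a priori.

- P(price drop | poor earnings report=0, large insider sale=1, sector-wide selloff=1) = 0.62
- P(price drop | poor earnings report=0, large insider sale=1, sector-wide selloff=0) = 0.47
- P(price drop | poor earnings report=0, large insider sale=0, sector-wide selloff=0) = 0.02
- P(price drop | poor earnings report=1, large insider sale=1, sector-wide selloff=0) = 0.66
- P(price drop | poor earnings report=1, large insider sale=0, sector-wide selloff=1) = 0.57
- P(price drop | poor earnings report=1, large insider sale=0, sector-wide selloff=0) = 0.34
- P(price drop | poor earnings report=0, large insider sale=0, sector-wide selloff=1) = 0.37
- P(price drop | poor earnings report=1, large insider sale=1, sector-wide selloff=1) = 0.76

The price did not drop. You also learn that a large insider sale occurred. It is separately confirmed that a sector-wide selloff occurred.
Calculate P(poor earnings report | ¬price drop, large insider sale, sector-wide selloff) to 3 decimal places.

Weight on poor earnings report=true, given the evidence: 0.24*0.072 = 0.017280
Denominator P(¬price drop | large insider sale, sector-wide selloff): 0.38*0.928 + 0.24*0.072 = 0.369920
Posterior = 0.017280 / 0.369920 ≈ 0.047

P(poor earnings report | ¬price drop, large insider sale, sector-wide selloff) ≈ 0.047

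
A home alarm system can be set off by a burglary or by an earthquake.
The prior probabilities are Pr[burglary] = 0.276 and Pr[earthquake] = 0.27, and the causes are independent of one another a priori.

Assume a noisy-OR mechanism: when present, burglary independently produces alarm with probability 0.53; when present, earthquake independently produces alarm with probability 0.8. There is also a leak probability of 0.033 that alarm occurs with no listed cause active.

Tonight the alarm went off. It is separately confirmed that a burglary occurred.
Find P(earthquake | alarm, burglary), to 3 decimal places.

P(earthquake | alarm, burglary) ≈ 0.381

Under noisy-OR, P(alarm | causes) = 1 − (1−0.033)·∏(1−qᵢ) over the active causes.
Enumerate both values of earthquake and weight by the priors:
  P(alarm | burglary) = 0.54551*0.73 + 0.909102*0.27
        = 0.398222 + 0.245458 = 0.643680
The terms with earthquake present sum to 0.245458, so
  P(earthquake | alarm, burglary) = 0.245458 / 0.643680 ≈ 0.381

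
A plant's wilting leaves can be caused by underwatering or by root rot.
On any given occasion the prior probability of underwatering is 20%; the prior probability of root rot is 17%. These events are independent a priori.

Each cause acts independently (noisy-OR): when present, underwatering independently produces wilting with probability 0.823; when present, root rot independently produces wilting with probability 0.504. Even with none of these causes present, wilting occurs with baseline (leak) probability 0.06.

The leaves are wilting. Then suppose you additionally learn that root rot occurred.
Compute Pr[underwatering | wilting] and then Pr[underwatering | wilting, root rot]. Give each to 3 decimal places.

Under noisy-OR, P(wilting | causes) = 1 − (1−0.06)·∏(1−qᵢ) over the active causes.
Enumerate the 4 (underwatering, root rot) configurations and weight by the priors:
  P(wilting) = 0.06·0.8·0.83 + 0.53376·0.8·0.17 + 0.83362·0.2·0.83 + 0.917476·0.2·0.17
        = 0.039840 + 0.072591 + 0.138381 + 0.031194 = 0.282006
Keeping only the underwatering-present terms gives 0.169575, so
  P(underwatering | wilting) = 0.169575 / 0.282006 ≈ 0.601

With the extra evidence:
P(wilting | root rot) = 0.53376*0.8 + 0.917476*0.2 = 0.427008 + 0.183495 = 0.610503
The underwatering-present share is 0.917476*0.2 = 0.183495.
P(underwatering | wilting, root rot) = 0.183495 / 0.610503 ≈ 0.301
The drop from 0.601 to 0.301 is the explaining-away (discounting) effect.

Pr[underwatering | wilting] ≈ 0.601; Pr[underwatering | wilting, root rot] ≈ 0.301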